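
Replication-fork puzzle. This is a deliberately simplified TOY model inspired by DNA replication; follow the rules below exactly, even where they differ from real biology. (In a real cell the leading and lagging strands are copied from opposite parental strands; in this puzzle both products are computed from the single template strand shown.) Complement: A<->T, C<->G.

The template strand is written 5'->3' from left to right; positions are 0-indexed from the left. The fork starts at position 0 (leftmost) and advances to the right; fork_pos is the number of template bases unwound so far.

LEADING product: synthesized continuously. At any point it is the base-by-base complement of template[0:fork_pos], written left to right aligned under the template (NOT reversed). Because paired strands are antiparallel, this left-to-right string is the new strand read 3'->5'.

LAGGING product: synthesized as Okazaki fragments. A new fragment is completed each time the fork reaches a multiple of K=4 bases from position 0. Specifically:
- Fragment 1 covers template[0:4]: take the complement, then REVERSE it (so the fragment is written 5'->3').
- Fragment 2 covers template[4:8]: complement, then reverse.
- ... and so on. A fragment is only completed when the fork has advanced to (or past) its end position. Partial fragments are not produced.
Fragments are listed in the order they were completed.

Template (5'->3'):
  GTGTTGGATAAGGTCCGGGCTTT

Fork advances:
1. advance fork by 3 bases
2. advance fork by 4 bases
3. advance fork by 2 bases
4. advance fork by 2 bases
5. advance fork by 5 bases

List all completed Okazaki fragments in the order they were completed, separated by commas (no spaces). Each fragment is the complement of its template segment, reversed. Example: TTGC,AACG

Answer: ACAC,TCCA,CTTA,GGAC

Derivation:
Step 1: advance 3 -> fork_pos = 0 + 3 = 3. Next multiple of 4 is 4 (not reached); still 0 fragment(s).
Step 2: advance 4 -> fork_pos = 3 + 4 = 7. Reached multiple(s) of 4: 4 -> fragment 1 completed (1 total).
Step 3: advance 2 -> fork_pos = 7 + 2 = 9. Reached multiple(s) of 4: 8 -> fragment 2 completed (2 total).
Step 4: advance 2 -> fork_pos = 9 + 2 = 11. Next multiple of 4 is 12 (not reached); still 2 fragment(s).
Step 5: advance 5 -> fork_pos = 11 + 5 = 16. Reached multiple(s) of 4: 12, 16 -> fragments 3-4 completed (4 total).
Final fork_pos = 16, so 4 fragment(s) are complete. Build each: template segment -> complement -> reverse.
Fragment 1: template[0:4] = GTGT -> complement CACA -> reversed ACAC
Fragment 2: template[4:8] = TGGA -> complement ACCT -> reversed TCCA
Fragment 3: template[8:12] = TAAG -> complement ATTC -> reversed CTTA
Fragment 4: template[12:16] = GTCC -> complement CAGG -> reversed GGAC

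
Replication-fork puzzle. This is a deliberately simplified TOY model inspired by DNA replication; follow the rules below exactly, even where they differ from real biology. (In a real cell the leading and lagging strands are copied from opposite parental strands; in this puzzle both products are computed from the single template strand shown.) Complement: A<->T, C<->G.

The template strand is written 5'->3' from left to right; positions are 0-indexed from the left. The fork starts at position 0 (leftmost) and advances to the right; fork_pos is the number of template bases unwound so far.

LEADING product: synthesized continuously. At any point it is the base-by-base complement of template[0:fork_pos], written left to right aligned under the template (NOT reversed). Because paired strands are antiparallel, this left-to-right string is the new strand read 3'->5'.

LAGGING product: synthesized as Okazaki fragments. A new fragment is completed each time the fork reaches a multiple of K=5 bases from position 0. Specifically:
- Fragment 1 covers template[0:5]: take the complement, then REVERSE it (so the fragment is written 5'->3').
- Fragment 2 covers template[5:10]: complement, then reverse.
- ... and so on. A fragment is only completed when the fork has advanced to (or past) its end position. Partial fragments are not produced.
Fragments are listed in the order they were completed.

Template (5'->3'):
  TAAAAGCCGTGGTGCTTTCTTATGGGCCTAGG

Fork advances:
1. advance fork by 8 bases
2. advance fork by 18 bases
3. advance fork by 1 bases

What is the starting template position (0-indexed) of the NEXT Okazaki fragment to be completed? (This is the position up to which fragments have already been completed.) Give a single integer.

Step 1: advance 8 -> fork_pos = 0 + 8 = 8. Reached multiple(s) of 5: 5 -> fragment 1 completed (1 total).
Step 2: advance 18 -> fork_pos = 8 + 18 = 26. Reached multiple(s) of 5: 10, 15, 20, 25 -> fragments 2-5 completed (5 total).
Step 3: advance 1 -> fork_pos = 26 + 1 = 27. Next multiple of 5 is 30 (not reached); still 5 fragment(s).
5 fragment(s) completed, covering template[0:25] (5 x 5 = 25). The next fragment, fragment 6, covers template[25:30], so it starts at position 25.

Answer: 25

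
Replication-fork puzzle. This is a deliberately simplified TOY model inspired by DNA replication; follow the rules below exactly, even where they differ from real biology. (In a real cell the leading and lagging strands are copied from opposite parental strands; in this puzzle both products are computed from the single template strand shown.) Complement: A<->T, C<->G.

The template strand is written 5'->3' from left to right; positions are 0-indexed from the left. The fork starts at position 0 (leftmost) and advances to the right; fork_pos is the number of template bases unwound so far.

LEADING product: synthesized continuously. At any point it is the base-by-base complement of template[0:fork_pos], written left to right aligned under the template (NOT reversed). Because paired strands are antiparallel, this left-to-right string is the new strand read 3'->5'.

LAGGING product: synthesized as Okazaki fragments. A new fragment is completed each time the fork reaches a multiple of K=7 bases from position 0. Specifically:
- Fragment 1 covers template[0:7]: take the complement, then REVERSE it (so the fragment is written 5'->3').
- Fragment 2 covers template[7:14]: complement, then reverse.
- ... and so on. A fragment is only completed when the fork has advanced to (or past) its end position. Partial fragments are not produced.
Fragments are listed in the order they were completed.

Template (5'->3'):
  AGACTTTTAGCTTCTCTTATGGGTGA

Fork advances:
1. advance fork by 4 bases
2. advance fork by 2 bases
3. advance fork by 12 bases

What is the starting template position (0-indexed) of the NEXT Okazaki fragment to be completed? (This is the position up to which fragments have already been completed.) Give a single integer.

Answer: 14

Derivation:
Step 1: advance 4 -> fork_pos = 0 + 4 = 4. Next multiple of 7 is 7 (not reached); still 0 fragment(s).
Step 2: advance 2 -> fork_pos = 4 + 2 = 6. Next multiple of 7 is 7 (not reached); still 0 fragment(s).
Step 3: advance 12 -> fork_pos = 6 + 12 = 18. Reached multiple(s) of 7: 7, 14 -> fragments 1-2 completed (2 total).
2 fragment(s) completed, covering template[0:14] (2 x 7 = 14). The next fragment, fragment 3, covers template[14:21], so it starts at position 14.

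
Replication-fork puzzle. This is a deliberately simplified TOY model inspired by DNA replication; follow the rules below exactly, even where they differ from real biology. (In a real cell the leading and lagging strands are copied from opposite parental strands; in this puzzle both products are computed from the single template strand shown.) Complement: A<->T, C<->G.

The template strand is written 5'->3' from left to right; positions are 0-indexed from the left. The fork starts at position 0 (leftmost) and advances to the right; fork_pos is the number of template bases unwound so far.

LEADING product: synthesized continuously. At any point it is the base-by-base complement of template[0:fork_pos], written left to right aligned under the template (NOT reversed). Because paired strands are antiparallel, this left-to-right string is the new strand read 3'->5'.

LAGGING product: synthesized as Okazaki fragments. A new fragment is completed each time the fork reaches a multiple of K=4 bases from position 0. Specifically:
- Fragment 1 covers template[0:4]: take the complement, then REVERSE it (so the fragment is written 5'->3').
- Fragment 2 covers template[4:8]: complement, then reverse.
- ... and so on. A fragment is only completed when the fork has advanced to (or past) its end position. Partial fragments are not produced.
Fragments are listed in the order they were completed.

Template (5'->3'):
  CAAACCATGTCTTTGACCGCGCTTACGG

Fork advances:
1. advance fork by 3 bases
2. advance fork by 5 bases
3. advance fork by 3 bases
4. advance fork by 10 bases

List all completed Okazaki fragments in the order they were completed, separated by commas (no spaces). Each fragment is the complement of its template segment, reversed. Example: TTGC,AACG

Answer: TTTG,ATGG,AGAC,TCAA,GCGG

Derivation:
Step 1: advance 3 -> fork_pos = 0 + 3 = 3. Next multiple of 4 is 4 (not reached); still 0 fragment(s).
Step 2: advance 5 -> fork_pos = 3 + 5 = 8. Reached multiple(s) of 4: 4, 8 -> fragments 1-2 completed (2 total).
Step 3: advance 3 -> fork_pos = 8 + 3 = 11. Next multiple of 4 is 12 (not reached); still 2 fragment(s).
Step 4: advance 10 -> fork_pos = 11 + 10 = 21. Reached multiple(s) of 4: 12, 16, 20 -> fragments 3-5 completed (5 total).
Final fork_pos = 21, so 5 fragment(s) are complete. Build each: template segment -> complement -> reverse.
Fragment 1: template[0:4] = CAAA -> complement GTTT -> reversed TTTG
Fragment 2: template[4:8] = CCAT -> complement GGTA -> reversed ATGG
Fragment 3: template[8:12] = GTCT -> complement CAGA -> reversed AGAC
Fragment 4: template[12:16] = TTGA -> complement AACT -> reversed TCAA
Fragment 5: template[16:20] = CCGC -> complement GGCG -> reversed GCGG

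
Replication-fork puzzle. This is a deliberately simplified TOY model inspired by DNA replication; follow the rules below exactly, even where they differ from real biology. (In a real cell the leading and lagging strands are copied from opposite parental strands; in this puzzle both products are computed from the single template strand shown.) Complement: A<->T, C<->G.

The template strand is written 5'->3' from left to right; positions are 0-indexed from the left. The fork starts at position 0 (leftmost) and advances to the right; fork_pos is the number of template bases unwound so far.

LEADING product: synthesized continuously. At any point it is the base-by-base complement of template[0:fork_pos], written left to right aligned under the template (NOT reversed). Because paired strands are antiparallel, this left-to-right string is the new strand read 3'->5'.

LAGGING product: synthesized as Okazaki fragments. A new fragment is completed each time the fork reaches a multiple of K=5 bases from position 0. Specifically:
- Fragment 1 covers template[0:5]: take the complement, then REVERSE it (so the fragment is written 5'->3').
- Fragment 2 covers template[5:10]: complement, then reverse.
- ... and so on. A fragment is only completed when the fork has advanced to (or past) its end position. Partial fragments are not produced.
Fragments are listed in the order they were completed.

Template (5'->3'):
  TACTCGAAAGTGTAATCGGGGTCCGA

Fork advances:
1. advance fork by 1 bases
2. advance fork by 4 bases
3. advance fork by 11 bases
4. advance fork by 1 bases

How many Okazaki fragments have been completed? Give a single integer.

Answer: 3

Derivation:
Step 1: advance 1 -> fork_pos = 0 + 1 = 1. Next multiple of 5 is 5 (not reached); still 0 fragment(s).
Step 2: advance 4 -> fork_pos = 1 + 4 = 5. Reached multiple(s) of 5: 5 -> fragment 1 completed (1 total).
Step 3: advance 11 -> fork_pos = 5 + 11 = 16. Reached multiple(s) of 5: 10, 15 -> fragments 2-3 completed (3 total).
Step 4: advance 1 -> fork_pos = 16 + 1 = 17. Next multiple of 5 is 20 (not reached); still 3 fragment(s).
Check: final fork_pos = 17; the multiples of 5 that are <= 17 are 5..15 -> 17 // 5 = 3 completed fragment(s).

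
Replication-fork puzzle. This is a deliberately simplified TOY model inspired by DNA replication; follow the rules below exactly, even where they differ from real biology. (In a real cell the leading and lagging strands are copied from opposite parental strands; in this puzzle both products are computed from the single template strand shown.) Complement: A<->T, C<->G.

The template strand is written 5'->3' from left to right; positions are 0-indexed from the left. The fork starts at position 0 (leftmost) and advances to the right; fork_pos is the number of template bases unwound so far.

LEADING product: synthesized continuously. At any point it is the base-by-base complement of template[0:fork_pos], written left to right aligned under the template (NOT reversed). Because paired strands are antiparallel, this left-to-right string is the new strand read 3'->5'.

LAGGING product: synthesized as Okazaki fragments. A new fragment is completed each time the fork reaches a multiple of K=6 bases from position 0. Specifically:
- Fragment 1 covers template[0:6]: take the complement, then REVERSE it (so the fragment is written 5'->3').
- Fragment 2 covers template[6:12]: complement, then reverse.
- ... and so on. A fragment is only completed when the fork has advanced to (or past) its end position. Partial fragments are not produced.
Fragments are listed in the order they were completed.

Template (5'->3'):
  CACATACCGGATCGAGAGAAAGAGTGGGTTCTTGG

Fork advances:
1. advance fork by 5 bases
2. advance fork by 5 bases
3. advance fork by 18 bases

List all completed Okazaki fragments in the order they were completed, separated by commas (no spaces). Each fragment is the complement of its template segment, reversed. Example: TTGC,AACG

Answer: TATGTG,ATCCGG,CTCTCG,CTCTTT

Derivation:
Step 1: advance 5 -> fork_pos = 0 + 5 = 5. Next multiple of 6 is 6 (not reached); still 0 fragment(s).
Step 2: advance 5 -> fork_pos = 5 + 5 = 10. Reached multiple(s) of 6: 6 -> fragment 1 completed (1 total).
Step 3: advance 18 -> fork_pos = 10 + 18 = 28. Reached multiple(s) of 6: 12, 18, 24 -> fragments 2-4 completed (4 total).
Final fork_pos = 28, so 4 fragment(s) are complete. Build each: template segment -> complement -> reverse.
Fragment 1: template[0:6] = CACATA -> complement GTGTAT -> reversed TATGTG
Fragment 2: template[6:12] = CCGGAT -> complement GGCCTA -> reversed ATCCGG
Fragment 3: template[12:18] = CGAGAG -> complement GCTCTC -> reversed CTCTCG
Fragment 4: template[18:24] = AAAGAG -> complement TTTCTC -> reversed CTCTTT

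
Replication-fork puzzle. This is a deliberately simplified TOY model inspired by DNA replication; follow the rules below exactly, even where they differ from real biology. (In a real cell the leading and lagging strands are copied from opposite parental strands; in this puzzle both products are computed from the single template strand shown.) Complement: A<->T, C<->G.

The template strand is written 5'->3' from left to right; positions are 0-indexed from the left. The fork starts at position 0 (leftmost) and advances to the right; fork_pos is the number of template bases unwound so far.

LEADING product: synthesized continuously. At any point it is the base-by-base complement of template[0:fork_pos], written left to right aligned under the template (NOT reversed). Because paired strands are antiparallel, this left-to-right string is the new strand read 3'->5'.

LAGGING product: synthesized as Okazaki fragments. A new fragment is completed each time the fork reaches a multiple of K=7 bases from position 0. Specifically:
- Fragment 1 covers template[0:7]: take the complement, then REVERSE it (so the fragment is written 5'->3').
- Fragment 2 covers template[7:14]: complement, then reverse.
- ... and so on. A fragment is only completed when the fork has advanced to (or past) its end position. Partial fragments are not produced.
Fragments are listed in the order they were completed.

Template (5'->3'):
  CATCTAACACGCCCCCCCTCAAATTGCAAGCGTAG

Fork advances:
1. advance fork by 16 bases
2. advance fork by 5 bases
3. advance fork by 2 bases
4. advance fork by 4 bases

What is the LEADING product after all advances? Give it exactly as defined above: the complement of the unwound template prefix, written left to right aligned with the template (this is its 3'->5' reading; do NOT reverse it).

Step 1: advance 16 -> fork_pos = 0 + 16 = 16.
Step 2: advance 5 -> fork_pos = 16 + 5 = 21.
Step 3: advance 2 -> fork_pos = 21 + 2 = 23.
Step 4: advance 4 -> fork_pos = 23 + 4 = 27.
Unwound prefix: template[0:27] = CATCTAACACGCCCCCCCTCAAATTGC
Complement it base by base (A<->T, C<->G), keeping left-to-right order:
  [0:5] CATCT -> GTAGA
  [5:10] AACAC -> TTGTG
  [10:15] GCCCC -> CGGGG
  [15:20] CCCTC -> GGGAG
  [20:25] AAATT -> TTTAA
  [25:27] GC -> CG
Concatenate: GTAGATTGTGCGGGGGGGAGTTTAACG (length 27; written aligned with the template, i.e. 3'->5').

Answer: GTAGATTGTGCGGGGGGGAGTTTAACG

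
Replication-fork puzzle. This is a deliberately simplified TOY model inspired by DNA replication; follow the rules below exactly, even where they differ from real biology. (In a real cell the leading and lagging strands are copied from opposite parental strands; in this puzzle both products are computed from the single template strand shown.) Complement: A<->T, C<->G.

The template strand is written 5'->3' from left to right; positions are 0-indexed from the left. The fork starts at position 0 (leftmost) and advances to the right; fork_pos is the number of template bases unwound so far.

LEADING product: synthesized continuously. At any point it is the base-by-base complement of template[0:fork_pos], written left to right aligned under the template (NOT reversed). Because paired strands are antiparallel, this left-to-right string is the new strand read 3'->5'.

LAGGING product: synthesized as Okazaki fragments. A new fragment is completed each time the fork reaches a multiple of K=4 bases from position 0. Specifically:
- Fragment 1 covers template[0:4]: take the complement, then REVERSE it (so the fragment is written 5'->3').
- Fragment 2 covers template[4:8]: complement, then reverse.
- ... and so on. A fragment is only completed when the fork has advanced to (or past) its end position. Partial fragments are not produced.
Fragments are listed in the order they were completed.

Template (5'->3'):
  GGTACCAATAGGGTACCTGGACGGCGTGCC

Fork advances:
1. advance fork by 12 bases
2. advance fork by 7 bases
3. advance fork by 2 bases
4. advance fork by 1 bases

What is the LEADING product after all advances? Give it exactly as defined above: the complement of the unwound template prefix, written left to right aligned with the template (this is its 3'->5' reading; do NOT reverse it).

Answer: CCATGGTTATCCCATGGACCTG

Derivation:
Step 1: advance 12 -> fork_pos = 0 + 12 = 12.
Step 2: advance 7 -> fork_pos = 12 + 7 = 19.
Step 3: advance 2 -> fork_pos = 19 + 2 = 21.
Step 4: advance 1 -> fork_pos = 21 + 1 = 22.
Unwound prefix: template[0:22] = GGTACCAATAGGGTACCTGGAC
Complement it base by base (A<->T, C<->G), keeping left-to-right order:
  [0:5] GGTAC -> CCATG
  [5:10] CAATA -> GTTAT
  [10:15] GGGTA -> CCCAT
  [15:20] CCTGG -> GGACC
  [20:22] AC -> TG
Concatenate: CCATGGTTATCCCATGGACCTG (length 22; written aligned with the template, i.e. 3'->5').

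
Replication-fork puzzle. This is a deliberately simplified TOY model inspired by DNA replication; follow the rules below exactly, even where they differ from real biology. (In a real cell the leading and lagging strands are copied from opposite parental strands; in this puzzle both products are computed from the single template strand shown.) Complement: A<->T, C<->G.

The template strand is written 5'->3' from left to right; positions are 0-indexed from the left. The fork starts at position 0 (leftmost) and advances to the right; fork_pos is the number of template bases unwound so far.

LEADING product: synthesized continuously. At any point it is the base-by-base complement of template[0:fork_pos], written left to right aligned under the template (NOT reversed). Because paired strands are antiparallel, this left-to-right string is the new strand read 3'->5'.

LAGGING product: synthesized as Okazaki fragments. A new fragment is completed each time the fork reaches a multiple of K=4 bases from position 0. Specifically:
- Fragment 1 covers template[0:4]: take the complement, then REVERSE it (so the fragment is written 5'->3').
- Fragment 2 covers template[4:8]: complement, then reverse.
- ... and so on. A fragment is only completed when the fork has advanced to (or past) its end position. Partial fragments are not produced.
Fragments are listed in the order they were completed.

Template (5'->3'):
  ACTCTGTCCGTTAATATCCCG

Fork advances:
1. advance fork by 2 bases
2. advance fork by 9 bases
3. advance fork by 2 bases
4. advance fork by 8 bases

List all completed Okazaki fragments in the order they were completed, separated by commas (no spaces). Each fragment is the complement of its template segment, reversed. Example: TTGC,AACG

Step 1: advance 2 -> fork_pos = 0 + 2 = 2. Next multiple of 4 is 4 (not reached); still 0 fragment(s).
Step 2: advance 9 -> fork_pos = 2 + 9 = 11. Reached multiple(s) of 4: 4, 8 -> fragments 1-2 completed (2 total).
Step 3: advance 2 -> fork_pos = 11 + 2 = 13. Reached multiple(s) of 4: 12 -> fragment 3 completed (3 total).
Step 4: advance 8 -> fork_pos = 13 + 8 = 21. Reached multiple(s) of 4: 16, 20 -> fragments 4-5 completed (5 total).
Final fork_pos = 21, so 5 fragment(s) are complete. Build each: template segment -> complement -> reverse.
Fragment 1: template[0:4] = ACTC -> complement TGAG -> reversed GAGT
Fragment 2: template[4:8] = TGTC -> complement ACAG -> reversed GACA
Fragment 3: template[8:12] = CGTT -> complement GCAA -> reversed AACG
Fragment 4: template[12:16] = AATA -> complement TTAT -> reversed TATT
Fragment 5: template[16:20] = TCCC -> complement AGGG -> reversed GGGA

Answer: GAGT,GACA,AACG,TATT,GGGA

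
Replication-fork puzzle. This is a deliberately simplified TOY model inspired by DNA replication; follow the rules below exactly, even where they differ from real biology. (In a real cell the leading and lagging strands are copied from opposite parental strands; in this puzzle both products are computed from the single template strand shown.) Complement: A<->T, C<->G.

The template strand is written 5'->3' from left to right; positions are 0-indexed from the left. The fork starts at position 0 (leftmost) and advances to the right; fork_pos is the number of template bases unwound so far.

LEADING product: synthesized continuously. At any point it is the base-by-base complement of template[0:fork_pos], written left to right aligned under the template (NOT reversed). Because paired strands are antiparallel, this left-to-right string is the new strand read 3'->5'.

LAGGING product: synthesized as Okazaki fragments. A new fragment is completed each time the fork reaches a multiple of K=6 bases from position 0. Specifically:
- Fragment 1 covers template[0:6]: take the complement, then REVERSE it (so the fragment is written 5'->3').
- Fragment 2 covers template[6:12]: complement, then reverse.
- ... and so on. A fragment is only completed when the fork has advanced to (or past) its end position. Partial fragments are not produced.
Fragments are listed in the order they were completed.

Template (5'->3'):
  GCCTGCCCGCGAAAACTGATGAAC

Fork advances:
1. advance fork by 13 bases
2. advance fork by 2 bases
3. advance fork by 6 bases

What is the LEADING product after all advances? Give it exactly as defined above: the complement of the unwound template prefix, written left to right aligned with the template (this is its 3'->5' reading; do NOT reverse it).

Step 1: advance 13 -> fork_pos = 0 + 13 = 13.
Step 2: advance 2 -> fork_pos = 13 + 2 = 15.
Step 3: advance 6 -> fork_pos = 15 + 6 = 21.
Unwound prefix: template[0:21] = GCCTGCCCGCGAAAACTGATG
Complement it base by base (A<->T, C<->G), keeping left-to-right order:
  [0:5] GCCTG -> CGGAC
  [5:10] CCCGC -> GGGCG
  [10:15] GAAAA -> CTTTT
  [15:20] CTGAT -> GACTA
  [20:21] G -> C
Concatenate: CGGACGGGCGCTTTTGACTAC (length 21; written aligned with the template, i.e. 3'->5').

Answer: CGGACGGGCGCTTTTGACTAC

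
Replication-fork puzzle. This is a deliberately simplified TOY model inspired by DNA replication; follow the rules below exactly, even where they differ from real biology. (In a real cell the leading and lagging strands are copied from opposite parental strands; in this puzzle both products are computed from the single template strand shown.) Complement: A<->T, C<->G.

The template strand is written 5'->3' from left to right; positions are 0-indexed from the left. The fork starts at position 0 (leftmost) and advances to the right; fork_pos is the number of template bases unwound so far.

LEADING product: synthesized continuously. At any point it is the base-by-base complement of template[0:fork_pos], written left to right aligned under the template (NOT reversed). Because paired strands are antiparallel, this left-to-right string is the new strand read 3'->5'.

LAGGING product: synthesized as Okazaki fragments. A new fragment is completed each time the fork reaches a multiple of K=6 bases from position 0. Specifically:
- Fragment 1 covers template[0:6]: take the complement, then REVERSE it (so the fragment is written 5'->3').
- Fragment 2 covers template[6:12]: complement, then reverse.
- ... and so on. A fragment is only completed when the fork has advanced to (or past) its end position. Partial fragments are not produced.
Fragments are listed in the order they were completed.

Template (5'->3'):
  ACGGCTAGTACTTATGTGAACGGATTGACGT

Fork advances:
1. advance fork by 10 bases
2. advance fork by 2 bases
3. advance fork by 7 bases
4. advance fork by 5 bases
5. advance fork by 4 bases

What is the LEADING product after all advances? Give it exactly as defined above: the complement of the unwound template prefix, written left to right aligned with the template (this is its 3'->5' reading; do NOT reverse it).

Answer: TGCCGATCATGAATACACTTGCCTAACT

Derivation:
Step 1: advance 10 -> fork_pos = 0 + 10 = 10.
Step 2: advance 2 -> fork_pos = 10 + 2 = 12.
Step 3: advance 7 -> fork_pos = 12 + 7 = 19.
Step 4: advance 5 -> fork_pos = 19 + 5 = 24.
Step 5: advance 4 -> fork_pos = 24 + 4 = 28.
Unwound prefix: template[0:28] = ACGGCTAGTACTTATGTGAACGGATTGA
Complement it base by base (A<->T, C<->G), keeping left-to-right order:
  [0:5] ACGGC -> TGCCG
  [5:10] TAGTA -> ATCAT
  [10:15] CTTAT -> GAATA
  [15:20] GTGAA -> CACTT
  [20:25] CGGAT -> GCCTA
  [25:28] TGA -> ACT
Concatenate: TGCCGATCATGAATACACTTGCCTAACT (length 28; written aligned with the template, i.e. 3'->5').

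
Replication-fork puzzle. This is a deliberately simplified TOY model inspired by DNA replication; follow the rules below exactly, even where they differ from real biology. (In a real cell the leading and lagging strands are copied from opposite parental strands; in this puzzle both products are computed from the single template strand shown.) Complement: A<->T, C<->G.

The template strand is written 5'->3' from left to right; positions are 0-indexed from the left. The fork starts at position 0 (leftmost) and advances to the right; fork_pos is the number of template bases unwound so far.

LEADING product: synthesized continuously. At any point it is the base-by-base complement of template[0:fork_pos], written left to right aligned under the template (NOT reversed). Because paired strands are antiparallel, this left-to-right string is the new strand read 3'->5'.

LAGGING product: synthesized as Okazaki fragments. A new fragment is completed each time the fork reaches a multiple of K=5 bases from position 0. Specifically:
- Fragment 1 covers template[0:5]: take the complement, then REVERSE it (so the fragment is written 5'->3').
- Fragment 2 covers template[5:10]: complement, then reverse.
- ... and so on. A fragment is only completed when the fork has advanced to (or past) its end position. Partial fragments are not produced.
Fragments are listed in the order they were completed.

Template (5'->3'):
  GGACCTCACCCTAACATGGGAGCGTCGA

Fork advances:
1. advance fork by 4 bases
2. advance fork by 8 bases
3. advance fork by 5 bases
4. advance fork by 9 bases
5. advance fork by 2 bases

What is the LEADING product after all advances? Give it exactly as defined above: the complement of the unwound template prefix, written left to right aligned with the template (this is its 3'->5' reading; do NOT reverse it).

Step 1: advance 4 -> fork_pos = 0 + 4 = 4.
Step 2: advance 8 -> fork_pos = 4 + 8 = 12.
Step 3: advance 5 -> fork_pos = 12 + 5 = 17.
Step 4: advance 9 -> fork_pos = 17 + 9 = 26.
Step 5: advance 2 -> fork_pos = 26 + 2 = 28.
Unwound prefix: template[0:28] = GGACCTCACCCTAACATGGGAGCGTCGA
Complement it base by base (A<->T, C<->G), keeping left-to-right order:
  [0:5] GGACC -> CCTGG
  [5:10] TCACC -> AGTGG
  [10:15] CTAAC -> GATTG
  [15:20] ATGGG -> TACCC
  [20:25] AGCGT -> TCGCA
  [25:28] CGA -> GCT
Concatenate: CCTGGAGTGGGATTGTACCCTCGCAGCT (length 28; written aligned with the template, i.e. 3'->5').

Answer: CCTGGAGTGGGATTGTACCCTCGCAGCT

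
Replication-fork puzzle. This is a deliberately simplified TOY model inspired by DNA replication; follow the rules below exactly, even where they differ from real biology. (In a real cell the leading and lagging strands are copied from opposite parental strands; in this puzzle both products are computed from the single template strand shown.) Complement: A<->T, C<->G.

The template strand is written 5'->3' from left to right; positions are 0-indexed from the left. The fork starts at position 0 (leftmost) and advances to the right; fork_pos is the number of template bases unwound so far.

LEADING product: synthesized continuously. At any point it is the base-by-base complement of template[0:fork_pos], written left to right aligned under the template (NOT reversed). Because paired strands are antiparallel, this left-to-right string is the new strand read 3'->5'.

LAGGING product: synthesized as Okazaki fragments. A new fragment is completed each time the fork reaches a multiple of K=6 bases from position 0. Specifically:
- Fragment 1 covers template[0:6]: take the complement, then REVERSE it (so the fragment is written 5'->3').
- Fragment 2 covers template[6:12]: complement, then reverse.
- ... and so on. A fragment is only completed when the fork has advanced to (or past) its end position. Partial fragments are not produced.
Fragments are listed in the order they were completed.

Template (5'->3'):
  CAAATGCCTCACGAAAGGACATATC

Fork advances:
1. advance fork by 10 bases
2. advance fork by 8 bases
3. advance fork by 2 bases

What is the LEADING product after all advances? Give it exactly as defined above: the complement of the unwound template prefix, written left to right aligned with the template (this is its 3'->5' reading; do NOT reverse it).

Step 1: advance 10 -> fork_pos = 0 + 10 = 10.
Step 2: advance 8 -> fork_pos = 10 + 8 = 18.
Step 3: advance 2 -> fork_pos = 18 + 2 = 20.
Unwound prefix: template[0:20] = CAAATGCCTCACGAAAGGAC
Complement it base by base (A<->T, C<->G), keeping left-to-right order:
  [0:5] CAAAT -> GTTTA
  [5:10] GCCTC -> CGGAG
  [10:15] ACGAA -> TGCTT
  [15:20] AGGAC -> TCCTG
Concatenate: GTTTACGGAGTGCTTTCCTG (length 20; written aligned with the template, i.e. 3'->5').

Answer: GTTTACGGAGTGCTTTCCTG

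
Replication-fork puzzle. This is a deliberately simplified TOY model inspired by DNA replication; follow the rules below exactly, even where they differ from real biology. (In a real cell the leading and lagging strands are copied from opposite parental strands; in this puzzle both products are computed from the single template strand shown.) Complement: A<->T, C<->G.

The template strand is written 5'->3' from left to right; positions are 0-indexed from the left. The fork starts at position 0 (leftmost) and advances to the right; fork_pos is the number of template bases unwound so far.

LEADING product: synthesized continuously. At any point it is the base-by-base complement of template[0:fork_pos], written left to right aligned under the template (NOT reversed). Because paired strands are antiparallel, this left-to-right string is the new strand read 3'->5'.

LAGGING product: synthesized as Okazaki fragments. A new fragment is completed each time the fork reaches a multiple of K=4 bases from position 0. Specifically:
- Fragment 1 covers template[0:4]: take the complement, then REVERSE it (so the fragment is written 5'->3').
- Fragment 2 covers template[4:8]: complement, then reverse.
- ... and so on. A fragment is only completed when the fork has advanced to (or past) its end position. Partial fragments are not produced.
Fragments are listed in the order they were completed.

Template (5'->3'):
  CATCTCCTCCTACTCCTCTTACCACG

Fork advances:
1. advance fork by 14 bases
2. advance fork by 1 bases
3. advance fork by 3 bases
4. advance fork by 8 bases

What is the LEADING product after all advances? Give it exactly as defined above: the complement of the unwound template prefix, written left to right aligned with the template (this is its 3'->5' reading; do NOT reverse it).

Step 1: advance 14 -> fork_pos = 0 + 14 = 14.
Step 2: advance 1 -> fork_pos = 14 + 1 = 15.
Step 3: advance 3 -> fork_pos = 15 + 3 = 18.
Step 4: advance 8 -> fork_pos = 18 + 8 = 26.
Unwound prefix: template[0:26] = CATCTCCTCCTACTCCTCTTACCACG
Complement it base by base (A<->T, C<->G), keeping left-to-right order:
  [0:5] CATCT -> GTAGA
  [5:10] CCTCC -> GGAGG
  [10:15] TACTC -> ATGAG
  [15:20] CTCTT -> GAGAA
  [20:25] ACCAC -> TGGTG
  [25:26] G -> C
Concatenate: GTAGAGGAGGATGAGGAGAATGGTGC (length 26; written aligned with the template, i.e. 3'->5').

Answer: GTAGAGGAGGATGAGGAGAATGGTGC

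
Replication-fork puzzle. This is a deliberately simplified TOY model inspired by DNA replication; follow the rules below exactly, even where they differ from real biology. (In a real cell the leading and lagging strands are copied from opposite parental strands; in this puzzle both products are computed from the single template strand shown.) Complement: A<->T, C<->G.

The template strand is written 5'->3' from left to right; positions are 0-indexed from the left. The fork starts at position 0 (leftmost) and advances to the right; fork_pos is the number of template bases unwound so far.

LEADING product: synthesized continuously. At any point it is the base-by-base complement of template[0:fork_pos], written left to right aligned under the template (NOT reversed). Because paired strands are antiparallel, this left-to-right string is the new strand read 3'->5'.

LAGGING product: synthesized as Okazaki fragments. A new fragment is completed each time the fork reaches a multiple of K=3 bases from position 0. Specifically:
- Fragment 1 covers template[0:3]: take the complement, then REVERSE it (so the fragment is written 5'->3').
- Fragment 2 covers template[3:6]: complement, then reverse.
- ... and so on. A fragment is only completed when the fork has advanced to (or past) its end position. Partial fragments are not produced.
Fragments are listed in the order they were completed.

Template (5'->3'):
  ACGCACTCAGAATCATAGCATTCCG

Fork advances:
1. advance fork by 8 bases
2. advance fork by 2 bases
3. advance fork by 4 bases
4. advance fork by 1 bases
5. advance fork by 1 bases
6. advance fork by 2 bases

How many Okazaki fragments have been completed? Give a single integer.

Step 1: advance 8 -> fork_pos = 0 + 8 = 8. Reached multiple(s) of 3: 3, 6 -> fragments 1-2 completed (2 total).
Step 2: advance 2 -> fork_pos = 8 + 2 = 10. Reached multiple(s) of 3: 9 -> fragment 3 completed (3 total).
Step 3: advance 4 -> fork_pos = 10 + 4 = 14. Reached multiple(s) of 3: 12 -> fragment 4 completed (4 total).
Step 4: advance 1 -> fork_pos = 14 + 1 = 15. Reached multiple(s) of 3: 15 -> fragment 5 completed (5 total).
Step 5: advance 1 -> fork_pos = 15 + 1 = 16. Next multiple of 3 is 18 (not reached); still 5 fragment(s).
Step 6: advance 2 -> fork_pos = 16 + 2 = 18. Reached multiple(s) of 3: 18 -> fragment 6 completed (6 total).
Check: final fork_pos = 18; the multiples of 3 that are <= 18 are 3..18 -> 18 // 3 = 6 completed fragment(s).

Answer: 6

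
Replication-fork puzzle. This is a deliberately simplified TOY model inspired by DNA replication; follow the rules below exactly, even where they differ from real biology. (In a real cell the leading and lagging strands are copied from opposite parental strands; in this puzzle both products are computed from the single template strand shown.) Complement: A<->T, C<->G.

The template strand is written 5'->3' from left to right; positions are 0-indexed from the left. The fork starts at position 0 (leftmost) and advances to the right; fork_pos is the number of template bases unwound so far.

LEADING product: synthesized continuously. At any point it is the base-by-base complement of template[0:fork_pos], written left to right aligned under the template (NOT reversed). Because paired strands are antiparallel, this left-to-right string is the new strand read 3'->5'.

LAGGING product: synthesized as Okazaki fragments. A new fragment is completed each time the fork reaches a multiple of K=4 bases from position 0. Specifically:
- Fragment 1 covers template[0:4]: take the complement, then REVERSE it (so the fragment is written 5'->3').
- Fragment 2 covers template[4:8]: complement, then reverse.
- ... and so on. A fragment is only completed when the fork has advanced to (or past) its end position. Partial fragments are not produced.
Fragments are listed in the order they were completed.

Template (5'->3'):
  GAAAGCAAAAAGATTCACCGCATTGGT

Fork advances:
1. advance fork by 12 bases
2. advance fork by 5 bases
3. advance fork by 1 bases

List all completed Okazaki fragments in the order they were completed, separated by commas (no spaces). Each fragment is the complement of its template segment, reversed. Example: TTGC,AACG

Step 1: advance 12 -> fork_pos = 0 + 12 = 12. Reached multiple(s) of 4: 4, 8, 12 -> fragments 1-3 completed (3 total).
Step 2: advance 5 -> fork_pos = 12 + 5 = 17. Reached multiple(s) of 4: 16 -> fragment 4 completed (4 total).
Step 3: advance 1 -> fork_pos = 17 + 1 = 18. Next multiple of 4 is 20 (not reached); still 4 fragment(s).
Final fork_pos = 18, so 4 fragment(s) are complete. Build each: template segment -> complement -> reverse.
Fragment 1: template[0:4] = GAAA -> complement CTTT -> reversed TTTC
Fragment 2: template[4:8] = GCAA -> complement CGTT -> reversed TTGC
Fragment 3: template[8:12] = AAAG -> complement TTTC -> reversed CTTT
Fragment 4: template[12:16] = ATTC -> complement TAAG -> reversed GAAT

Answer: TTTC,TTGC,CTTT,GAAT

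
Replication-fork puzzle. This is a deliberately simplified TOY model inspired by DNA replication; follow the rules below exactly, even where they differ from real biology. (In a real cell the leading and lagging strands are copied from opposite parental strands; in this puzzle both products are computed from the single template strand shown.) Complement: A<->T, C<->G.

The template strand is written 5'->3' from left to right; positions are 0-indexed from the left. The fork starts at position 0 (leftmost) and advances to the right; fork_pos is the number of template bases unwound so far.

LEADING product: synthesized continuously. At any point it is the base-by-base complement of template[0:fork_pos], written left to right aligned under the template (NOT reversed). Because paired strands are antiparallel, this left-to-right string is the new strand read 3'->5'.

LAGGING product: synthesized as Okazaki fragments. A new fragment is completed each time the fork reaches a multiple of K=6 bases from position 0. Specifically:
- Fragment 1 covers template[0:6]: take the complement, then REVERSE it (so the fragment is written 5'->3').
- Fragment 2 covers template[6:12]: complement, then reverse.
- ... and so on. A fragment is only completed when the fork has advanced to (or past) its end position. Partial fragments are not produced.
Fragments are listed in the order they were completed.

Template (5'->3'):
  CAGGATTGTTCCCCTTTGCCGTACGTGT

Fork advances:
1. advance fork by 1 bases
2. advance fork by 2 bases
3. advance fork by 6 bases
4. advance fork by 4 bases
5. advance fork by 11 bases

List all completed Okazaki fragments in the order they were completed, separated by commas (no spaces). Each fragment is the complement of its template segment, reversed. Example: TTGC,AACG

Answer: ATCCTG,GGAACA,CAAAGG,GTACGG

Derivation:
Step 1: advance 1 -> fork_pos = 0 + 1 = 1. Next multiple of 6 is 6 (not reached); still 0 fragment(s).
Step 2: advance 2 -> fork_pos = 1 + 2 = 3. Next multiple of 6 is 6 (not reached); still 0 fragment(s).
Step 3: advance 6 -> fork_pos = 3 + 6 = 9. Reached multiple(s) of 6: 6 -> fragment 1 completed (1 total).
Step 4: advance 4 -> fork_pos = 9 + 4 = 13. Reached multiple(s) of 6: 12 -> fragment 2 completed (2 total).
Step 5: advance 11 -> fork_pos = 13 + 11 = 24. Reached multiple(s) of 6: 18, 24 -> fragments 3-4 completed (4 total).
Final fork_pos = 24, so 4 fragment(s) are complete. Build each: template segment -> complement -> reverse.
Fragment 1: template[0:6] = CAGGAT -> complement GTCCTA -> reversed ATCCTG
Fragment 2: template[6:12] = TGTTCC -> complement ACAAGG -> reversed GGAACA
Fragment 3: template[12:18] = CCTTTG -> complement GGAAAC -> reversed CAAAGG
Fragment 4: template[18:24] = CCGTAC -> complement GGCATG -> reversed GTACGG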